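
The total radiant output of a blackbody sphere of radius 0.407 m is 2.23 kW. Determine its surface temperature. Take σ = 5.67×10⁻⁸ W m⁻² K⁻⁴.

T ≈ 371 K

A = 4πr² = 4π × (0.407)² = 2.08 m².
From P = σAT⁴, T = (P / σA)^(1/4) = (2230 / (5.67×10⁻⁸ × 2.08))^(1/4).
T = (1.89×10^10)^(1/4) = 371 K.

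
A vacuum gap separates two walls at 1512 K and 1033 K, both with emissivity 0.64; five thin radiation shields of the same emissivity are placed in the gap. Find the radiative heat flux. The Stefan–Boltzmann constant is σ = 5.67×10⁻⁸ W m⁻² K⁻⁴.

Each of the 6 gaps contributes resistance (2/ε − 1) = 2/0.64 − 1 = 2.125; total = 12.75.
q = σ(T₁⁴ − T₂⁴) / 12.75 = 5.67×10⁻⁸ × 4.09×10^12 / 12.75 = 18200 W/m².

q ≈ 18200 W/m²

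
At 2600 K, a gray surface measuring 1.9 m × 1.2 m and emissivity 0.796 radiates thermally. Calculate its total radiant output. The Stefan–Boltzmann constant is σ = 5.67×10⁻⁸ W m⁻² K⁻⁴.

A = 1.9 × 1.2 = 2.28 m².
Stefan–Boltzmann: P = εσAT⁴ = 0.796 × 5.67×10⁻⁸ × 2.28 × (2600)⁴ = 0.796 × 5.67×10⁻⁸ × 2.28 × 4.57×10^13.
P = 4.70×10^6 W.

P ≈ 4.70×10^6 W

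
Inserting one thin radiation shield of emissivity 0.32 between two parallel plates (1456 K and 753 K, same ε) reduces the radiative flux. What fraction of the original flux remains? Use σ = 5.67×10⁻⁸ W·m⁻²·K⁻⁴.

ratio ≈ 0.500

With N identical shields there are N+1 = 2 gaps in series, each with the same radiative resistance, so the flux falls to 1/(N+1) of its unshielded value.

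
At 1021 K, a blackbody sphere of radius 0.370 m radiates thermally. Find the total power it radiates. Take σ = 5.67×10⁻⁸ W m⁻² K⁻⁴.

A = 4πr² = 4π × (0.370)² = 1.72 m².
P = σAT⁴ = 5.67×10⁻⁸ × 1.72 × (1021)⁴ = 5.67×10⁻⁸ × 1.72 × 1.09×10^12.
P = 1.06×10^5 W.

P ≈ 1.06×10^5 W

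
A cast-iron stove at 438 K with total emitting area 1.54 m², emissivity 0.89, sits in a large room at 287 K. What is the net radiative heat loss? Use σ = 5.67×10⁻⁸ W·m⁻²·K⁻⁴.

Q ≈ 2330 W

Q = εσA(T⁴ − T_s⁴). T⁴ − T_s⁴ = (438)⁴ − (287)⁴ = 3.68×10^10 − 6.78×10^9 = 3.00×10^10 K⁴.
Q = 0.89 × 5.67×10⁻⁸ × 1.54 × 3.00×10^10 = 2330 W.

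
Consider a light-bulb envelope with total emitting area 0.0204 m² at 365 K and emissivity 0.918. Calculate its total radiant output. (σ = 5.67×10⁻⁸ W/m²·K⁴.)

P ≈ 18.8 W

Stefan–Boltzmann: P = εσAT⁴ = 0.918 × 5.67×10⁻⁸ × 0.0204 × (365)⁴ = 0.918 × 5.67×10⁻⁸ × 0.0204 × 1.77×10^10.
P = 18.8 W.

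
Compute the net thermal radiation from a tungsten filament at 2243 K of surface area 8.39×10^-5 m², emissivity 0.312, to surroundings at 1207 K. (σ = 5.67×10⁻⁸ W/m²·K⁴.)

Q = εσA(T⁴ − T_s⁴). T⁴ − T_s⁴ = (2243)⁴ − (1207)⁴ = 2.53×10^13 − 2.12×10^12 = 2.32×10^13 K⁴.
Q = 0.312 × 5.67×10⁻⁸ × 8.39×10^-5 × 2.32×10^13 = 34.4 W.

Q ≈ 34.4 W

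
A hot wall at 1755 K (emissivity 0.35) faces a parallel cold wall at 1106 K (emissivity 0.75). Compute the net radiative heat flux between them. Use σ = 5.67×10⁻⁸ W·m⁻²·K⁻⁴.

For two large parallel gray plates, q = σ(T₁⁴ − T₂⁴) / (1/ε₁ + 1/ε₂ − 1).
1/ε₁ + 1/ε₂ − 1 = 1/0.35 + 1/0.75 − 1 = 3.190.
T₁⁴ − T₂⁴ = 9.49×10^12 − 1.50×10^12 = 7.99×10^12 K⁴.
q = 5.67×10⁻⁸ × 7.99×10^12 / 3.190 = 1.42×10^5 W/m².

q ≈ 1.42×10^5 W/m²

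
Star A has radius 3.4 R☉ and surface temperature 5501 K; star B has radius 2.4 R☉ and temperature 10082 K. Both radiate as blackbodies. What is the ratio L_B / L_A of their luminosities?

L_B/L_A ≈ 5.62

L = 4πR²σT⁴ ∝ R²T⁴, so L_B/L_A = (2.4/3.4)² × (10082/5501)⁴ = 0.498 × 11.3 = 5.62.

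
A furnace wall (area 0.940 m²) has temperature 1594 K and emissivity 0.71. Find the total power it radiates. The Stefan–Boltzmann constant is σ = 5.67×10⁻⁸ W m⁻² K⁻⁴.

P ≈ 2.44×10^5 W

P = εσAT⁴ = 0.71 × 5.67×10⁻⁸ × 0.940 × (1594)⁴ = 0.71 × 5.67×10⁻⁸ × 0.940 × 6.46×10^12.
P = 2.44×10^5 W.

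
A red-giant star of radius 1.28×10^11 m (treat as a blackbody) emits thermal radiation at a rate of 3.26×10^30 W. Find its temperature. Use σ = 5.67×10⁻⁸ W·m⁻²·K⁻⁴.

T ≈ 4090 K

A = 4πr² = 4π × (1.28×10^11)² = 2.06×10^23 m².
From P = σAT⁴, T = (P / σA)^(1/4) = (3.26×10^30 / (5.67×10⁻⁸ × 2.06×10^23))^(1/4).
T = (2.79×10^14)^(1/4) = 4090 K.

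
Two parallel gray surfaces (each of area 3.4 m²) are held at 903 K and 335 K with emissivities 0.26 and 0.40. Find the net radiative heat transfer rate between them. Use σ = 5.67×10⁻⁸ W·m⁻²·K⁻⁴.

Q ≈ 23500 W

For two large parallel gray plates, q = σ(T₁⁴ − T₂⁴) / (1/ε₁ + 1/ε₂ − 1).
1/ε₁ + 1/ε₂ − 1 = 1/0.26 + 1/0.40 − 1 = 5.346.
T₁⁴ − T₂⁴ = 6.65×10^11 − 1.26×10^10 = 6.52×10^11 K⁴.
q = 5.67×10⁻⁸ × 6.52×10^11 / 5.346 = 6920 W/m².
Q = q·A = 6920 × 3.4 = 23500 W.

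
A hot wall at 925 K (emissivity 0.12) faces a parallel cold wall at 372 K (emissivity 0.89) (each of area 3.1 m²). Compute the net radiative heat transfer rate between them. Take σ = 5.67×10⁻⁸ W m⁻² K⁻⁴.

Q ≈ 14800 W

For two large parallel gray plates, q = σ(T₁⁴ − T₂⁴) / (1/ε₁ + 1/ε₂ − 1).
1/ε₁ + 1/ε₂ − 1 = 1/0.12 + 1/0.89 − 1 = 8.457.
T₁⁴ − T₂⁴ = 7.32×10^11 − 1.92×10^10 = 7.13×10^11 K⁴.
q = 5.67×10⁻⁸ × 7.13×10^11 / 8.457 = 4780 W/m².
Q = q·A = 4780 × 3.1 = 14800 W.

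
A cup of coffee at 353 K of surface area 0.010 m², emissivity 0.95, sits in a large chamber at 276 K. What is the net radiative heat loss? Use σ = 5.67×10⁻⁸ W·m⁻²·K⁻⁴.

Q = εσA(T⁴ − T_s⁴). T⁴ − T_s⁴ = (353)⁴ − (276)⁴ = 1.55×10^10 − 5.80×10^9 = 9.72×10^9 K⁴.
Q = 0.95 × 5.67×10⁻⁸ × 0.0100 × 9.72×10^9 = 5.24 W.

Q ≈ 5.24 W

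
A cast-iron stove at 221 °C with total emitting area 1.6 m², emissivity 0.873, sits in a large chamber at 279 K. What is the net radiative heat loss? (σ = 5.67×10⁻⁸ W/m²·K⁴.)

Q ≈ 4240 W

Convert: 221 °C = 494 K.
Q = εσA(T⁴ − T_s⁴). T⁴ − T_s⁴ = (494)⁴ − (279)⁴ = 5.96×10^10 − 6.06×10^9 = 5.35×10^10 K⁴.
Q = 0.873 × 5.67×10⁻⁸ × 1.60 × 5.35×10^10 = 4240 W.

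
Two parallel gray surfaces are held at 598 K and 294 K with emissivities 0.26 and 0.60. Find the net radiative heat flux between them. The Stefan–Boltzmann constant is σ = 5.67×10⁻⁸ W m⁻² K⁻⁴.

For two large parallel gray plates, q = σ(T₁⁴ − T₂⁴) / (1/ε₁ + 1/ε₂ − 1).
1/ε₁ + 1/ε₂ − 1 = 1/0.26 + 1/0.60 − 1 = 4.513.
T₁⁴ − T₂⁴ = 1.28×10^11 − 7.47×10^9 = 1.20×10^11 K⁴.
q = 5.67×10⁻⁸ × 1.20×10^11 / 4.513 = 1510 W/m².

q ≈ 1510 W/m²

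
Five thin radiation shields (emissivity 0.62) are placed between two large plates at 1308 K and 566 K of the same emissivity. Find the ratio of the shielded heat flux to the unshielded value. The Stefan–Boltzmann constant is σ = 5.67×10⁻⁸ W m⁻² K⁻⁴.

With N identical shields there are N+1 = 6 gaps in series, each with the same radiative resistance, so the flux falls to 1/(N+1) of its unshielded value.

ratio ≈ 0.167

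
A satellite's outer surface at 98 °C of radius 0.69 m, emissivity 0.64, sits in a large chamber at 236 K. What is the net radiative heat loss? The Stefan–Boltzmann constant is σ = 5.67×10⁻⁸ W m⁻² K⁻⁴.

A = 4πr² = 4π × (0.69)² = 5.98 m².
Convert: 98 °C = 371 K.
Q = εσA(T⁴ − T_s⁴). T⁴ − T_s⁴ = (371)⁴ − (236)⁴ = 1.89×10^10 − 3.10×10^9 = 1.58×10^10 K⁴.
Q = 0.64 × 5.67×10⁻⁸ × 5.98 × 1.58×10^10 = 3440 W.

Q ≈ 3440 W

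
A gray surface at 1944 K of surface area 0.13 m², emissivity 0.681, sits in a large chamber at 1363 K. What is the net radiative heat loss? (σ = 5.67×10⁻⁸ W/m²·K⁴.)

Q ≈ 54400 W

Q = εσA(T⁴ − T_s⁴). T⁴ − T_s⁴ = (1944)⁴ − (1363)⁴ = 1.43×10^13 − 3.45×10^12 = 1.08×10^13 K⁴.
Q = 0.681 × 5.67×10⁻⁸ × 0.130 × 1.08×10^13 = 54400 W.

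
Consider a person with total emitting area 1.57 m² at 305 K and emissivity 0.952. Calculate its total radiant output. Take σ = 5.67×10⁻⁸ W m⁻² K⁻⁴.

P = εσAT⁴ = 0.952 × 5.67×10⁻⁸ × 1.57 × (305)⁴ = 0.952 × 5.67×10⁻⁸ × 1.57 × 8.65×10^9.
P = 733 W.

P ≈ 733 W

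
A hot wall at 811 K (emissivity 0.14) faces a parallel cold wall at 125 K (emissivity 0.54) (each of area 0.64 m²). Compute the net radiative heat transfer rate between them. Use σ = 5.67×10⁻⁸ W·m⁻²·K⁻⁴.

For two large parallel gray plates, q = σ(T₁⁴ − T₂⁴) / (1/ε₁ + 1/ε₂ − 1).
1/ε₁ + 1/ε₂ − 1 = 1/0.14 + 1/0.54 − 1 = 7.995.
T₁⁴ − T₂⁴ = 4.33×10^11 − 2.44×10^8 = 4.32×10^11 K⁴.
q = 5.67×10⁻⁸ × 4.32×10^11 / 7.995 = 3070 W/m².
Q = q·A = 3070 × 0.64 = 1960 W.

Q ≈ 1960 W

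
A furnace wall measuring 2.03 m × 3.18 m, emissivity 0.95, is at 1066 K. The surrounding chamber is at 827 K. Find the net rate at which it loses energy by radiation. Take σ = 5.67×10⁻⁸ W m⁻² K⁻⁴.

A = 2.03 × 3.18 = 6.46 m².
Q = εσA(T⁴ − T_s⁴). T⁴ − T_s⁴ = (1066)⁴ − (827)⁴ = 1.29×10^12 − 4.68×10^11 = 8.24×10^11 K⁴.
Q = 0.95 × 5.67×10⁻⁸ × 6.46 × 8.24×10^11 = 2.86×10^5 W.

Q ≈ 2.86×10^5 W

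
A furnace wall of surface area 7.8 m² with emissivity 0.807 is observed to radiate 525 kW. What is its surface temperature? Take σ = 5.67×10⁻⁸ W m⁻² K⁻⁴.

T ≈ 1100 K

From P = εσAT⁴, T = (P / εσA)^(1/4) = (5.25×10^5 / (0.807 × 5.67×10⁻⁸ × 7.80))^(1/4).
T = (1.47×10^12)^(1/4) = 1100 K.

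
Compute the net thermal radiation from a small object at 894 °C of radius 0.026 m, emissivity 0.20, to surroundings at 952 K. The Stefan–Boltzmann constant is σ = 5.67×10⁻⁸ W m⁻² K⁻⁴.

A = 4πr² = 4π × (0.026)² = 8.49×10^-3 m².
Convert: 894 °C = 1167 K.
Q = εσA(T⁴ − T_s⁴). T⁴ − T_s⁴ = (1167)⁴ − (952)⁴ = 1.85×10^12 − 8.21×10^11 = 1.03×10^12 K⁴.
Q = 0.20 × 5.67×10⁻⁸ × 8.49×10^-3 × 1.03×10^12 = 99.5 W.

Q ≈ 99.5 W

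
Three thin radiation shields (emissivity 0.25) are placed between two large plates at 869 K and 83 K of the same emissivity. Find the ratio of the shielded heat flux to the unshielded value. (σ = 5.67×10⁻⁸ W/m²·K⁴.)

ratio ≈ 0.250

With N identical shields there are N+1 = 4 gaps in series, each with the same radiative resistance, so the flux falls to 1/(N+1) of its unshielded value.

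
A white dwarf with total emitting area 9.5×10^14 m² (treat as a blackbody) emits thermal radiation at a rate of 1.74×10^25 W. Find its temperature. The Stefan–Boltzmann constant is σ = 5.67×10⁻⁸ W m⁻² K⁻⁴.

T ≈ 23800 K

From P = σAT⁴, T = (P / σA)^(1/4) = (1.74×10^25 / (5.67×10⁻⁸ × 9.50×10^14))^(1/4).
T = (3.23×10^17)^(1/4) = 23800 K.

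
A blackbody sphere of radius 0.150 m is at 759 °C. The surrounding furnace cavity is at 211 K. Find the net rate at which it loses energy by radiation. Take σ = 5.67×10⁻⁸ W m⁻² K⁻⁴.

Q ≈ 18200 W

A = 4πr² = 4π × (0.150)² = 0.283 m².
Convert: 759 °C = 1032 K.
Q = σA(T⁴ − T_s⁴). T⁴ − T_s⁴ = (1032)⁴ − (211)⁴ = 1.13×10^12 − 1.98×10^9 = 1.13×10^12 K⁴.
Q = 5.67×10⁻⁸ × 0.283 × 1.13×10^12 = 18200 W.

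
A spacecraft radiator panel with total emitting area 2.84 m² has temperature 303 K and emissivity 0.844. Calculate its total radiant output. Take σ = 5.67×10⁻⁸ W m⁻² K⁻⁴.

P = εσAT⁴ = 0.844 × 5.67×10⁻⁸ × 2.84 × (303)⁴ = 0.844 × 5.67×10⁻⁸ × 2.84 × 8.43×10^9.
P = 1150 W.

P ≈ 1150 W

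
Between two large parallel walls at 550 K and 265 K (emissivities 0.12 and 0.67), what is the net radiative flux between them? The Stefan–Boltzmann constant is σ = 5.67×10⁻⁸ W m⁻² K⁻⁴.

q ≈ 556 W/m²

For two large parallel gray plates, q = σ(T₁⁴ − T₂⁴) / (1/ε₁ + 1/ε₂ − 1).
1/ε₁ + 1/ε₂ − 1 = 1/0.12 + 1/0.67 − 1 = 8.826.
T₁⁴ − T₂⁴ = 9.15×10^10 − 4.93×10^9 = 8.66×10^10 K⁴.
q = 5.67×10⁻⁸ × 8.66×10^10 / 8.826 = 556 W/m².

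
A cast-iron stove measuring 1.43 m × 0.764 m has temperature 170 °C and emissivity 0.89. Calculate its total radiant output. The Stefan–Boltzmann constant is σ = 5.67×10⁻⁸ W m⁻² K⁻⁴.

A = 1.43 × 0.764 = 1.09 m².
170 °C = 443 K.
Stefan–Boltzmann: P = εσAT⁴ = 0.89 × 5.67×10⁻⁸ × 1.09 × (443)⁴ = 0.89 × 5.67×10⁻⁸ × 1.09 × 3.85×10^10.
P = 2120 W.

P ≈ 2120 W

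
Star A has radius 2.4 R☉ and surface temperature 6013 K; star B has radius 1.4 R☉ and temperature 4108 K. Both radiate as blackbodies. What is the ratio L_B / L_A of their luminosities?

L_B/L_A ≈ 0.0741

L = 4πR²σT⁴ ∝ R²T⁴, so L_B/L_A = (1.4/2.4)² × (4108/6013)⁴ = 0.340 × 0.218 = 0.0741.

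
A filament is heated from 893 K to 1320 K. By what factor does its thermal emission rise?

P ∝ T⁴, so the ratio is (1320/893)⁴ = (1.478)⁴ = 4.77.

ratio ≈ 4.77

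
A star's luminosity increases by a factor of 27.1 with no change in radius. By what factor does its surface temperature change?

factor ≈ 2.28

P ∝ T⁴ ⇒ T ∝ P^(1/4), so T scales by (27.1)^(1/4) = 2.28.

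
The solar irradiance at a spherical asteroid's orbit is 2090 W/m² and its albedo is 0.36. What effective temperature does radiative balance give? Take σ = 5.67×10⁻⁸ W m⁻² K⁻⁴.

T ≈ 277 K

Power absorbed = (1−a)S·πR²; power emitted = 4πR²σT⁴. Equating and cancelling πR²:
T = ((1−a)S / 4σ)^(1/4) = (1340 / (4 × 5.67×10⁻⁸))^(1/4) = (5.90×10^9)^(1/4).
T = 277 K.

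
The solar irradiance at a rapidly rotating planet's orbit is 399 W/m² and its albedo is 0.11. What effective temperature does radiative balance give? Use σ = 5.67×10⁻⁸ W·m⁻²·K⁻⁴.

T ≈ 199 K

Power absorbed = (1−a)S·πR²; power emitted = 4πR²σT⁴. Equating and cancelling πR²:
T = ((1−a)S / 4σ)^(1/4) = (355 / (4 × 5.67×10⁻⁸))^(1/4) = (1.57×10^9)^(1/4).
T = 199 K.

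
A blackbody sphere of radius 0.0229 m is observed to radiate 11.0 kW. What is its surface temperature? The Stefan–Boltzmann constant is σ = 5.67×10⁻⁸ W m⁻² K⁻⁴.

A = 4πr² = 4π × (0.0229)² = 6.59×10^-3 m².
From P = σAT⁴, T = (P / σA)^(1/4) = (11000 / (5.67×10⁻⁸ × 6.59×10^-3))^(1/4).
T = (2.94×10^13)^(1/4) = 2330 K.

T ≈ 2330 K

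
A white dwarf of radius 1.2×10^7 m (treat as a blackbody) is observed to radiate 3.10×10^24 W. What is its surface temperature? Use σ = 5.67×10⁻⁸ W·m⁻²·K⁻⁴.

A = 4πr² = 4π × (1.2×10^7)² = 1.81×10^15 m².
From P = σAT⁴, T = (P / σA)^(1/4) = (3.10×10^24 / (5.67×10⁻⁸ × 1.81×10^15))^(1/4).
T = (3.02×10^16)^(1/4) = 13200 K.

T ≈ 13200 K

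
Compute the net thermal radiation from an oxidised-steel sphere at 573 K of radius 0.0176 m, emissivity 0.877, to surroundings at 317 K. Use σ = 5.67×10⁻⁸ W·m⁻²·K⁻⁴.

A = 4πr² = 4π × (0.0176)² = 3.89×10^-3 m².
Q = εσA(T⁴ − T_s⁴). T⁴ − T_s⁴ = (573)⁴ − (317)⁴ = 1.08×10^11 − 1.01×10^10 = 9.77×10^10 K⁴.
Q = 0.877 × 5.67×10⁻⁸ × 3.89×10^-3 × 9.77×10^10 = 18.9 W.

Q ≈ 18.9 W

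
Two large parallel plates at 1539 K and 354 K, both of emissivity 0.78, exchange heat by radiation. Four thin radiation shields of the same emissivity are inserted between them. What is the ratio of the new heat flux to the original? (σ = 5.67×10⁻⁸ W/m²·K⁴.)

With N identical shields there are N+1 = 5 gaps in series, each with the same radiative resistance, so the flux falls to 1/(N+1) of its unshielded value.

ratio ≈ 0.200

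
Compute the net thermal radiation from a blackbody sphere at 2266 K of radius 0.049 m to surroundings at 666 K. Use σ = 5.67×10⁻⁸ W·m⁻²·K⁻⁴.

Q ≈ 44800 W

A = 4πr² = 4π × (0.049)² = 0.0302 m².
Q = σA(T⁴ − T_s⁴). T⁴ − T_s⁴ = (2266)⁴ − (666)⁴ = 2.64×10^13 − 1.97×10^11 = 2.62×10^13 K⁴.
Q = 5.67×10⁻⁸ × 0.0302 × 2.62×10^13 = 44800 W.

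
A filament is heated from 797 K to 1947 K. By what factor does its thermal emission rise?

P ∝ T⁴, so the ratio is (1947/797)⁴ = (2.443)⁴ = 35.6.

ratio ≈ 35.6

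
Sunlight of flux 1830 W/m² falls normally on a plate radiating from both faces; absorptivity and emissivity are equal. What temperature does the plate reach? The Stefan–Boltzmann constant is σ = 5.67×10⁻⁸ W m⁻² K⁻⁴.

T ≈ 356 K

Absorbed flux αS = emitted flux 2εσT⁴ per unit area; with α = ε this gives T = (S/2σ)^(1/4).
T = (1830 / (2 × 5.67×10⁻⁸))^(1/4) = (1.61×10^10)^(1/4).
T = 356 K.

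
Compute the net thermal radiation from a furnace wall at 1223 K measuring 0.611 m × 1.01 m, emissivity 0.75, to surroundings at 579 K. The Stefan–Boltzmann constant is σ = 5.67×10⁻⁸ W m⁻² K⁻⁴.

A = 0.611 × 1.01 = 0.617 m².
Q = εσA(T⁴ − T_s⁴). T⁴ − T_s⁴ = (1223)⁴ − (579)⁴ = 2.24×10^12 − 1.12×10^11 = 2.12×10^12 K⁴.
Q = 0.75 × 5.67×10⁻⁸ × 0.617 × 2.12×10^12 = 55800 W.

Q ≈ 55800 W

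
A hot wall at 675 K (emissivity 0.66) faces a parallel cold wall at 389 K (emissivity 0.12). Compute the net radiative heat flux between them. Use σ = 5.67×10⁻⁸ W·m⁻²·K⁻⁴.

For two large parallel gray plates, q = σ(T₁⁴ − T₂⁴) / (1/ε₁ + 1/ε₂ − 1).
1/ε₁ + 1/ε₂ − 1 = 1/0.66 + 1/0.12 − 1 = 8.848.
T₁⁴ − T₂⁴ = 2.08×10^11 − 2.29×10^10 = 1.85×10^11 K⁴.
q = 5.67×10⁻⁸ × 1.85×10^11 / 8.848 = 1180 W/m².

q ≈ 1180 W/m²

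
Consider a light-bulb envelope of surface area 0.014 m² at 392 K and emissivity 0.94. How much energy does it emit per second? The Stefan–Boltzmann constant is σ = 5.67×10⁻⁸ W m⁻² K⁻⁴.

P = εσAT⁴ = 0.94 × 5.67×10⁻⁸ × 0.0140 × (392)⁴ = 0.94 × 5.67×10⁻⁸ × 0.0140 × 2.36×10^10.
P = 17.6 W.

P ≈ 17.6 W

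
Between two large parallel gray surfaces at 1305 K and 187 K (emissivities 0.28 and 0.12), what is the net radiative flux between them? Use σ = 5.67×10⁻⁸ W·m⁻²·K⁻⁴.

For two large parallel gray plates, q = σ(T₁⁴ − T₂⁴) / (1/ε₁ + 1/ε₂ − 1).
1/ε₁ + 1/ε₂ − 1 = 1/0.28 + 1/0.12 − 1 = 10.90.
T₁⁴ − T₂⁴ = 2.90×10^12 − 1.22×10^9 = 2.90×10^12 K⁴.
q = 5.67×10⁻⁸ × 2.90×10^12 / 10.90 = 15100 W/m².

q ≈ 15100 W/m²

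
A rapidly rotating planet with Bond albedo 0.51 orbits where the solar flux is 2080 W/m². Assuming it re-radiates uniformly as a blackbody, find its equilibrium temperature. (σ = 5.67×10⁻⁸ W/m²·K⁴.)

Power absorbed = (1−a)S·πR²; power emitted = 4πR²σT⁴. Equating and cancelling πR²:
T = ((1−a)S / 4σ)^(1/4) = (1020 / (4 × 5.67×10⁻⁸))^(1/4) = (4.49×10^9)^(1/4).
T = 259 K.

T ≈ 259 K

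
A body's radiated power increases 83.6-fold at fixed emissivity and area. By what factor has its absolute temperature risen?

P ∝ T⁴ ⇒ T ∝ P^(1/4), so T scales by (83.6)^(1/4) = 3.02.

factor ≈ 3.02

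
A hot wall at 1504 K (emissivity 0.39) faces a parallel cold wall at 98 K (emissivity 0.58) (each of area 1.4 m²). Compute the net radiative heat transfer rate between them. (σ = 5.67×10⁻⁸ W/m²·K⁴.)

For two large parallel gray plates, q = σ(T₁⁴ − T₂⁴) / (1/ε₁ + 1/ε₂ − 1).
1/ε₁ + 1/ε₂ − 1 = 1/0.39 + 1/0.58 − 1 = 3.288.
T₁⁴ − T₂⁴ = 5.12×10^12 − 9.22×10^7 = 5.12×10^12 K⁴.
q = 5.67×10⁻⁸ × 5.12×10^12 / 3.288 = 88200 W/m².
Q = q·A = 88200 × 1.4 = 1.24×10^5 W.

Q ≈ 1.24×10^5 W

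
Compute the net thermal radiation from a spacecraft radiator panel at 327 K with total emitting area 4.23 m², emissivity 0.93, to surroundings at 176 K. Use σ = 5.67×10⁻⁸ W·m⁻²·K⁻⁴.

Q ≈ 2340 W

Q = εσA(T⁴ − T_s⁴). T⁴ − T_s⁴ = (327)⁴ − (176)⁴ = 1.14×10^10 − 9.60×10^8 = 1.05×10^10 K⁴.
Q = 0.93 × 5.67×10⁻⁸ × 4.23 × 1.05×10^10 = 2340 W.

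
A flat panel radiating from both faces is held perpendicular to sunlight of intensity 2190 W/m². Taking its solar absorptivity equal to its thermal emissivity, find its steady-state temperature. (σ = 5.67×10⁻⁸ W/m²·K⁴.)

T ≈ 373 K

Absorbed flux αS = emitted flux 2εσT⁴ per unit area; with α = ε this gives T = (S/2σ)^(1/4).
T = (2190 / (2 × 5.67×10⁻⁸))^(1/4) = (1.93×10^10)^(1/4).
T = 373 K.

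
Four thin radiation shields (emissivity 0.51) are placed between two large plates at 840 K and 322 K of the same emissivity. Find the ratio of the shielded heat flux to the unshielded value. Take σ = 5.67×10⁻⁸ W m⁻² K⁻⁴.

With N identical shields there are N+1 = 5 gaps in series, each with the same radiative resistance, so the flux falls to 1/(N+1) of its unshielded value.

ratio ≈ 0.200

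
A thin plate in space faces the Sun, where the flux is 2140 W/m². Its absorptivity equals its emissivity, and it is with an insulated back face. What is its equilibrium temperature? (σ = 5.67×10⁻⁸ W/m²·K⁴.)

Absorbed flux αS = emitted flux εσT⁴ (one radiating face); with α = ε, T = (S/σ)^(1/4).
T = (2140 / 5.67×10⁻⁸)^(1/4) = (3.77×10^10)^(1/4).
T = 441 K.

T ≈ 441 K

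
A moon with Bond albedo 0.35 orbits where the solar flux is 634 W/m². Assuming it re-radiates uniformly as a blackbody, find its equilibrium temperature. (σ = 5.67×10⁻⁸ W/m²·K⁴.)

Power absorbed = (1−a)S·πR²; power emitted = 4πR²σT⁴. Equating and cancelling πR²:
T = ((1−a)S / 4σ)^(1/4) = (412 / (4 × 5.67×10⁻⁸))^(1/4) = (1.82×10^9)^(1/4).
T = 206 K.

T ≈ 206 K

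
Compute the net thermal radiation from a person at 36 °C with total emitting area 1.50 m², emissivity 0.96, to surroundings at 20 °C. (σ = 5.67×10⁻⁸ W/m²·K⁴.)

Convert: 36 °C = 309 K; 20 °C = 293 K.
Q = εσA(T⁴ − T_s⁴). T⁴ − T_s⁴ = (309)⁴ − (293)⁴ = 9.12×10^9 − 7.37×10^9 = 1.75×10^9 K⁴.
Q = 0.96 × 5.67×10⁻⁸ × 1.50 × 1.75×10^9 = 143 W.

Q ≈ 143 W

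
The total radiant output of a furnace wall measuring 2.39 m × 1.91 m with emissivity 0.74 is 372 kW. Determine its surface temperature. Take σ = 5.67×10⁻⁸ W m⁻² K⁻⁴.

A = 2.39 × 1.91 = 4.56 m².
From P = εσAT⁴, T = (P / εσA)^(1/4) = (3.72×10^5 / (0.74 × 5.67×10⁻⁸ × 4.56))^(1/4).
T = (1.94×10^12)^(1/4) = 1180 K.

T ≈ 1180 K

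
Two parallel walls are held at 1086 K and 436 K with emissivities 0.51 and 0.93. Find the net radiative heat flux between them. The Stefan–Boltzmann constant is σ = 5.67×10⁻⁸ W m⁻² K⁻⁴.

q ≈ 37700 W/m²

For two large parallel gray plates, q = σ(T₁⁴ − T₂⁴) / (1/ε₁ + 1/ε₂ − 1).
1/ε₁ + 1/ε₂ − 1 = 1/0.51 + 1/0.93 − 1 = 2.036.
T₁⁴ − T₂⁴ = 1.39×10^12 − 3.61×10^10 = 1.35×10^12 K⁴.
q = 5.67×10⁻⁸ × 1.35×10^12 / 2.036 = 37700 W/m².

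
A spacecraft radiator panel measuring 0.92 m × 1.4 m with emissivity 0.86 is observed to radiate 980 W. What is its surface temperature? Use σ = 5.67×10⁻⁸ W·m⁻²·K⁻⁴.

T ≈ 353 K

A = 0.92 × 1.4 = 1.29 m².
From P = εσAT⁴, T = (P / εσA)^(1/4) = (980 / (0.86 × 5.67×10⁻⁸ × 1.29))^(1/4).
T = (1.56×10^10)^(1/4) = 353 K.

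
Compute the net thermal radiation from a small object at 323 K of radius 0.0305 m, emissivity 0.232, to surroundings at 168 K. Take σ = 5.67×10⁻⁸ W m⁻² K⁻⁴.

Q ≈ 1.55 W

A = 4πr² = 4π × (0.0305)² = 0.0117 m².
Q = εσA(T⁴ − T_s⁴). T⁴ − T_s⁴ = (323)⁴ − (168)⁴ = 1.09×10^10 − 7.97×10^8 = 1.01×10^10 K⁴.
Q = 0.232 × 5.67×10⁻⁸ × 0.0117 × 1.01×10^10 = 1.55 W.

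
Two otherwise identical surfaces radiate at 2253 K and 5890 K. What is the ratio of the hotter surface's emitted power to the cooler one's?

P ∝ T⁴, so the ratio is (5890/2253)⁴ = (2.614)⁴ = 46.7.

ratio ≈ 46.7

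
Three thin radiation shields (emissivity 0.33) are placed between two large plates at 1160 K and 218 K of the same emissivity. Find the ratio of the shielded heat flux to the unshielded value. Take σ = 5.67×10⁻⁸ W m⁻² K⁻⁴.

ratio ≈ 0.250

With N identical shields there are N+1 = 4 gaps in series, each with the same radiative resistance, so the flux falls to 1/(N+1) of its unshielded value.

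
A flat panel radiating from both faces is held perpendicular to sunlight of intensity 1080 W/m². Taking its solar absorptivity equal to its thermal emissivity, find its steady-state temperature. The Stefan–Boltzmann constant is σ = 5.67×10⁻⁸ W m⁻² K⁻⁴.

Absorbed flux αS = emitted flux 2εσT⁴ per unit area; with α = ε this gives T = (S/2σ)^(1/4).
T = (1080 / (2 × 5.67×10⁻⁸))^(1/4) = (9.52×10^9)^(1/4).
T = 312 K.

T ≈ 312 K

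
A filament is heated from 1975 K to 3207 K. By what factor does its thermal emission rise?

P ∝ T⁴, so the ratio is (3207/1975)⁴ = (1.624)⁴ = 6.95.

ratio ≈ 6.95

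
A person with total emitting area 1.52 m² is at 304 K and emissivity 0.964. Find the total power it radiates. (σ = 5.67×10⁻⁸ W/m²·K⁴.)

P ≈ 710 W

P = εσAT⁴ = 0.964 × 5.67×10⁻⁸ × 1.52 × (304)⁴ = 0.964 × 5.67×10⁻⁸ × 1.52 × 8.54×10^9.
P = 710 W.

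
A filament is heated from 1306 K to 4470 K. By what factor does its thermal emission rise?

P ∝ T⁴, so the ratio is (4470/1306)⁴ = (3.423)⁴ = 137.

ratio ≈ 137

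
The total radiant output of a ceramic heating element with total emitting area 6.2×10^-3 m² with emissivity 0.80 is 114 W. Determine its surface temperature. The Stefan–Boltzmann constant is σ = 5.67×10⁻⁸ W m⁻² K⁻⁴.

T ≈ 798 K

From P = εσAT⁴, T = (P / εσA)^(1/4) = (114 / (0.80 × 5.67×10⁻⁸ × 6.20×10^-3))^(1/4).
T = (4.05×10^11)^(1/4) = 798 K.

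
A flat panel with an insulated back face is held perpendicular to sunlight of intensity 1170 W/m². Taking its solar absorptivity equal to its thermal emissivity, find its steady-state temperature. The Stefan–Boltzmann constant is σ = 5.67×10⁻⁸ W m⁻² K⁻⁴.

Absorbed flux αS = emitted flux εσT⁴ (one radiating face); with α = ε, T = (S/σ)^(1/4).
T = (1170 / 5.67×10⁻⁸)^(1/4) = (2.06×10^10)^(1/4).
T = 379 K.

T ≈ 379 K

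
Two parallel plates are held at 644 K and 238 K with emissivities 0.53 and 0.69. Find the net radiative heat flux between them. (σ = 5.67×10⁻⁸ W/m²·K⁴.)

q ≈ 4100 W/m²

For two large parallel gray plates, q = σ(T₁⁴ − T₂⁴) / (1/ε₁ + 1/ε₂ − 1).
1/ε₁ + 1/ε₂ − 1 = 1/0.53 + 1/0.69 − 1 = 2.336.
T₁⁴ − T₂⁴ = 1.72×10^11 − 3.21×10^9 = 1.69×10^11 K⁴.
q = 5.67×10⁻⁸ × 1.69×10^11 / 2.336 = 4100 W/m².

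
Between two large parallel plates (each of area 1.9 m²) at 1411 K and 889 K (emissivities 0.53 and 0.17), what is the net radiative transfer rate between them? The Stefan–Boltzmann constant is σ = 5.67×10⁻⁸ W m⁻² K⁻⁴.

Q ≈ 53100 W

For two large parallel gray plates, q = σ(T₁⁴ − T₂⁴) / (1/ε₁ + 1/ε₂ − 1).
1/ε₁ + 1/ε₂ − 1 = 1/0.53 + 1/0.17 − 1 = 6.769.
T₁⁴ − T₂⁴ = 3.96×10^12 − 6.25×10^11 = 3.34×10^12 K⁴.
q = 5.67×10⁻⁸ × 3.34×10^12 / 6.769 = 28000 W/m².
Q = q·A = 28000 × 1.9 = 53100 W.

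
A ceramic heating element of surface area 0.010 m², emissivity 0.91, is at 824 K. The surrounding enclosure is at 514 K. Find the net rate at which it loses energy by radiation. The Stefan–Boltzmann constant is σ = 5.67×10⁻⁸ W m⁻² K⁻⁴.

Q = εσA(T⁴ − T_s⁴). T⁴ − T_s⁴ = (824)⁴ − (514)⁴ = 4.61×10^11 − 6.98×10^10 = 3.91×10^11 K⁴.
Q = 0.91 × 5.67×10⁻⁸ × 0.0100 × 3.91×10^11 = 202 W.

Q ≈ 202 W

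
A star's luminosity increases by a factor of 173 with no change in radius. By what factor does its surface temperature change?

factor ≈ 3.63

P ∝ T⁴ ⇒ T ∝ P^(1/4), so T scales by (173)^(1/4) = 3.63.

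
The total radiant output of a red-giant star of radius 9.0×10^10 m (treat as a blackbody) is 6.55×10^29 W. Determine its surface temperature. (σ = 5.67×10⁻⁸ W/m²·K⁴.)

A = 4πr² = 4π × (9.0×10^10)² = 1.02×10^23 m².
From P = σAT⁴, T = (P / σA)^(1/4) = (6.55×10^29 / (5.67×10⁻⁸ × 1.02×10^23))^(1/4).
T = (1.13×10^14)^(1/4) = 3260 K.

T ≈ 3260 K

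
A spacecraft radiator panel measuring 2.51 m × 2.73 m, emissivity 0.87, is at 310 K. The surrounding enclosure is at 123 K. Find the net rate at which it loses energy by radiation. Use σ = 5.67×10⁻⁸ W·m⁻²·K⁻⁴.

A = 2.51 × 2.73 = 6.85 m².
Q = εσA(T⁴ − T_s⁴). T⁴ − T_s⁴ = (310)⁴ − (123)⁴ = 9.24×10^9 − 2.29×10^8 = 9.01×10^9 K⁴.
Q = 0.87 × 5.67×10⁻⁸ × 6.85 × 9.01×10^9 = 3040 W.

Q ≈ 3040 W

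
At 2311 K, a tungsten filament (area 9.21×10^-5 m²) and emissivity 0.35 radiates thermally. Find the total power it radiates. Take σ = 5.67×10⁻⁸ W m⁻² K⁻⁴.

P ≈ 52.1 W

P = εσAT⁴ = 0.35 × 5.67×10⁻⁸ × 9.21×10^-5 × (2311)⁴ = 0.35 × 5.67×10⁻⁸ × 9.21×10^-5 × 2.85×10^13.
P = 52.1 W.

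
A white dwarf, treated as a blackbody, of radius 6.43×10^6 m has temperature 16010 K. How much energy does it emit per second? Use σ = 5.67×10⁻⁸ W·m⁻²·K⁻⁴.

P ≈ 1.94×10^24 W

A = 4πr² = 4π × (6.43×10^6)² = 5.20×10^14 m².
P = σAT⁴ = 5.67×10⁻⁸ × 5.20×10^14 × (16010)⁴ = 5.67×10⁻⁸ × 5.20×10^14 × 6.57×10^16.
P = 1.94×10^24 W.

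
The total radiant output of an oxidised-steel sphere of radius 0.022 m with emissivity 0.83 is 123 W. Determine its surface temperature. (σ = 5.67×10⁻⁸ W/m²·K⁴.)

A = 4πr² = 4π × (0.022)² = 6.08×10^-3 m².
From P = εσAT⁴, T = (P / εσA)^(1/4) = (123 / (0.83 × 5.67×10⁻⁸ × 6.08×10^-3))^(1/4).
T = (4.30×10^11)^(1/4) = 810 K.

T ≈ 810 K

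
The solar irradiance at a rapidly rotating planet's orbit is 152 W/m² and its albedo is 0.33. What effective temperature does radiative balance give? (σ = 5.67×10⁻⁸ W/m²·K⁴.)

Power absorbed = (1−a)S·πR²; power emitted = 4πR²σT⁴. Equating and cancelling πR²:
T = ((1−a)S / 4σ)^(1/4) = (102 / (4 × 5.67×10⁻⁸))^(1/4) = (4.49×10^8)^(1/4).
T = 146 K.

T ≈ 146 K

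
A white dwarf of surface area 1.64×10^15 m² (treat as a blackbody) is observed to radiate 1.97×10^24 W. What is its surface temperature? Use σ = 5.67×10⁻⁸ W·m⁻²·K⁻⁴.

T ≈ 12100 K

From P = σAT⁴, T = (P / σA)^(1/4) = (1.97×10^24 / (5.67×10⁻⁸ × 1.64×10^15))^(1/4).
T = (2.12×10^16)^(1/4) = 12100 K.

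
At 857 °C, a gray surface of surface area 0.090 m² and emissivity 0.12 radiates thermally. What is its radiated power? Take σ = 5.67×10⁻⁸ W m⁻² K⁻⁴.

P ≈ 998 W

857 °C = 1130 K.
Stefan–Boltzmann: P = εσAT⁴ = 0.12 × 5.67×10⁻⁸ × 0.0900 × (1130)⁴ = 0.12 × 5.67×10⁻⁸ × 0.0900 × 1.63×10^12.
P = 998 W.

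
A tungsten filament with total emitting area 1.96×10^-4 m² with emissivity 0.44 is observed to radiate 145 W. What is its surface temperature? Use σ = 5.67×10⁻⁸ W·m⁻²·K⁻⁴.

T ≈ 2330 K

From P = εσAT⁴, T = (P / εσA)^(1/4) = (145 / (0.44 × 5.67×10⁻⁸ × 1.96×10^-4))^(1/4).
T = (2.97×10^13)^(1/4) = 2330 K.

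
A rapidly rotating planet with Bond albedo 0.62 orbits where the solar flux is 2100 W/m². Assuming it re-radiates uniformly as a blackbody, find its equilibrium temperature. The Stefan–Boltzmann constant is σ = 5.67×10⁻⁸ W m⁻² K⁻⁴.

T ≈ 244 K

Power absorbed = (1−a)S·πR²; power emitted = 4πR²σT⁴. Equating and cancelling πR²:
T = ((1−a)S / 4σ)^(1/4) = (798 / (4 × 5.67×10⁻⁸))^(1/4) = (3.52×10^9)^(1/4).
T = 244 K.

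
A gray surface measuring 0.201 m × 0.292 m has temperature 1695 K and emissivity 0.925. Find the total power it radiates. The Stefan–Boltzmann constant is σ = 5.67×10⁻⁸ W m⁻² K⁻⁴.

A = 0.201 × 0.292 = 0.0587 m².
Stefan–Boltzmann: P = εσAT⁴ = 0.925 × 5.67×10⁻⁸ × 0.0587 × (1695)⁴ = 0.925 × 5.67×10⁻⁸ × 0.0587 × 8.25×10^12.
P = 25400 W.

P ≈ 25400 W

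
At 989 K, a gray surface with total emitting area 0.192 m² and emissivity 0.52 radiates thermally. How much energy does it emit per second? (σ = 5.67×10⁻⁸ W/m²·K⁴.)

P ≈ 5420 W

Stefan–Boltzmann: P = εσAT⁴ = 0.52 × 5.67×10⁻⁸ × 0.192 × (989)⁴ = 0.52 × 5.67×10⁻⁸ × 0.192 × 9.57×10^11.
P = 5420 W.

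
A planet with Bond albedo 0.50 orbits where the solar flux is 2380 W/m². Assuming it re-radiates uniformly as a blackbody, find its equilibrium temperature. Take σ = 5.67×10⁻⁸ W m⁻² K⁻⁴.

T ≈ 269 K

Power absorbed = (1−a)S·πR²; power emitted = 4πR²σT⁴. Equating and cancelling πR²:
T = ((1−a)S / 4σ)^(1/4) = (1190 / (4 × 5.67×10⁻⁸))^(1/4) = (5.25×10^9)^(1/4).
T = 269 K.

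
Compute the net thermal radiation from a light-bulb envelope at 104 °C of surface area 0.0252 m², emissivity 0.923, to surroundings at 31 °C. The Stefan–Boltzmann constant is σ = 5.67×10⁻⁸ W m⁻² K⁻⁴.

Convert: 104 °C = 377 K; 31 °C = 304 K.
Q = εσA(T⁴ − T_s⁴). T⁴ − T_s⁴ = (377)⁴ − (304)⁴ = 2.02×10^10 − 8.54×10^9 = 1.17×10^10 K⁴.
Q = 0.923 × 5.67×10⁻⁸ × 0.0252 × 1.17×10^10 = 15.4 W.

Q ≈ 15.4 W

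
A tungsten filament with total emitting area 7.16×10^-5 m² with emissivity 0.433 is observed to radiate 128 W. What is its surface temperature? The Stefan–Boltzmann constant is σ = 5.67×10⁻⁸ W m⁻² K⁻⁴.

From P = εσAT⁴, T = (P / εσA)^(1/4) = (128 / (0.433 × 5.67×10⁻⁸ × 7.16×10^-5))^(1/4).
T = (7.28×10^13)^(1/4) = 2920 K.

T ≈ 2920 K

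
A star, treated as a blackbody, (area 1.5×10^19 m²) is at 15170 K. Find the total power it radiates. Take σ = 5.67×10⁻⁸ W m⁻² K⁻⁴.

P ≈ 4.50×10^28 W

P = σAT⁴ = 5.67×10⁻⁸ × 1.50×10^19 × (15170)⁴ = 5.67×10⁻⁸ × 1.50×10^19 × 5.30×10^16.
P = 4.50×10^28 W.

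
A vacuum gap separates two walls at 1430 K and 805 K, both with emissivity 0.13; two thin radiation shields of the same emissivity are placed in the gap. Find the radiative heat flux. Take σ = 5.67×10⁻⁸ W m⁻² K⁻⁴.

Each of the 3 gaps contributes resistance (2/ε − 1) = 2/0.13 − 1 = 14.38; total = 43.15.
q = σ(T₁⁴ − T₂⁴) / 43.15 = 5.67×10⁻⁸ × 3.76×10^12 / 43.15 = 4940 W/m².

q ≈ 4940 W/m²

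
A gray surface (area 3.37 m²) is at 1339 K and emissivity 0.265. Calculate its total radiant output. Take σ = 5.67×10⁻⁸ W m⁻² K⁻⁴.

P ≈ 1.63×10^5 W

Stefan–Boltzmann: P = εσAT⁴ = 0.265 × 5.67×10⁻⁸ × 3.37 × (1339)⁴ = 0.265 × 5.67×10⁻⁸ × 3.37 × 3.21×10^12.
P = 1.63×10^5 W.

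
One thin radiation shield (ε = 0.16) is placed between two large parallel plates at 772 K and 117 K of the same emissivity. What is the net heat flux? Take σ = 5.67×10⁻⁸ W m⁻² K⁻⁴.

Each of the 2 gaps contributes resistance (2/ε − 1) = 2/0.16 − 1 = 11.50; total = 23.00.
q = σ(T₁⁴ − T₂⁴) / 23.00 = 5.67×10⁻⁸ × 3.55×10^11 / 23.00 = 875 W/m².

q ≈ 875 W/m²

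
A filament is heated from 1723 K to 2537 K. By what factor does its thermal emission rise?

P ∝ T⁴, so the ratio is (2537/1723)⁴ = (1.472)⁴ = 4.70.

ratio ≈ 4.70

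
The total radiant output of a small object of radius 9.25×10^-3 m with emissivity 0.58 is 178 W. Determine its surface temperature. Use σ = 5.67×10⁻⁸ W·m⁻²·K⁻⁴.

T ≈ 1500 K

A = 4πr² = 4π × (9.25×10^-3)² = 1.08×10^-3 m².
From P = εσAT⁴, T = (P / εσA)^(1/4) = (178 / (0.58 × 5.67×10⁻⁸ × 1.08×10^-3))^(1/4).
T = (5.03×10^12)^(1/4) = 1500 K.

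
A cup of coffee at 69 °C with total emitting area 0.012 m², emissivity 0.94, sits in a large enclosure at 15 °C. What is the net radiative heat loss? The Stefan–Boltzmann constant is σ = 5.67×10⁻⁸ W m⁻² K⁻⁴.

Q ≈ 4.35 W

Convert: 69 °C = 342 K; 15 °C = 288 K.
Q = εσA(T⁴ − T_s⁴). T⁴ − T_s⁴ = (342)⁴ − (288)⁴ = 1.37×10^10 − 6.88×10^9 = 6.80×10^9 K⁴.
Q = 0.94 × 5.67×10⁻⁸ × 0.0120 × 6.80×10^9 = 4.35 W.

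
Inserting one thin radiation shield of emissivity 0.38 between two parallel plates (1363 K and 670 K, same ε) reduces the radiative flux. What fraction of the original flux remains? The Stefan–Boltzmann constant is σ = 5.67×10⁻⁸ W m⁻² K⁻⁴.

With N identical shields there are N+1 = 2 gaps in series, each with the same radiative resistance, so the flux falls to 1/(N+1) of its unshielded value.

ratio ≈ 0.500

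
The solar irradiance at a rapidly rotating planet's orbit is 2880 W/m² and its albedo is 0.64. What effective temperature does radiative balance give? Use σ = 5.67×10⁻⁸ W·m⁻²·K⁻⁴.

Power absorbed = (1−a)S·πR²; power emitted = 4πR²σT⁴. Equating and cancelling πR²:
T = ((1−a)S / 4σ)^(1/4) = (1040 / (4 × 5.67×10⁻⁸))^(1/4) = (4.57×10^9)^(1/4).
T = 260 K.

T ≈ 260 K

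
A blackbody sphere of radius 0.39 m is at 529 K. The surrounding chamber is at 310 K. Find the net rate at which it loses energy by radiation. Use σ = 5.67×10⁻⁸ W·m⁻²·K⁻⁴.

Q ≈ 7490 W

A = 4πr² = 4π × (0.39)² = 1.91 m².
Q = σA(T⁴ − T_s⁴). T⁴ − T_s⁴ = (529)⁴ − (310)⁴ = 7.83×10^10 − 9.24×10^9 = 6.91×10^10 K⁴.
Q = 5.67×10⁻⁸ × 1.91 × 6.91×10^10 = 7490 W.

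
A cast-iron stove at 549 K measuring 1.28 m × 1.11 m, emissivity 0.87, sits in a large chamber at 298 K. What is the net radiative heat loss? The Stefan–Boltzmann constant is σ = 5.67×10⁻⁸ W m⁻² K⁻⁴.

A = 1.28 × 1.11 = 1.42 m².
Q = εσA(T⁴ − T_s⁴). T⁴ − T_s⁴ = (549)⁴ − (298)⁴ = 9.08×10^10 − 7.89×10^9 = 8.30×10^10 K⁴.
Q = 0.87 × 5.67×10⁻⁸ × 1.42 × 8.30×10^10 = 5810 W.

Q ≈ 5810 W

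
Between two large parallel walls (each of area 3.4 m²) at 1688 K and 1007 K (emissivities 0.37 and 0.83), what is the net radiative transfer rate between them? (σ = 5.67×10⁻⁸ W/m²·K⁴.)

Q ≈ 4.70×10^5 W

For two large parallel gray plates, q = σ(T₁⁴ − T₂⁴) / (1/ε₁ + 1/ε₂ − 1).
1/ε₁ + 1/ε₂ − 1 = 1/0.37 + 1/0.83 − 1 = 2.908.
T₁⁴ − T₂⁴ = 8.12×10^12 − 1.03×10^12 = 7.09×10^12 K⁴.
q = 5.67×10⁻⁸ × 7.09×10^12 / 2.908 = 1.38×10^5 W/m².
Q = q·A = 1.38×10^5 × 3.4 = 4.70×10^5 W.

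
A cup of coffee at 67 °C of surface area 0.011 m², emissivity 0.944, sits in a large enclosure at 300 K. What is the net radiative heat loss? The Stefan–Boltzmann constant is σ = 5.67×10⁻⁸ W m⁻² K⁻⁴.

Q ≈ 3.10 W

Convert: 67 °C = 340 K.
Q = εσA(T⁴ − T_s⁴). T⁴ − T_s⁴ = (340)⁴ − (300)⁴ = 1.34×10^10 − 8.10×10^9 = 5.26×10^9 K⁴.
Q = 0.944 × 5.67×10⁻⁸ × 0.0110 × 5.26×10^9 = 3.10 W.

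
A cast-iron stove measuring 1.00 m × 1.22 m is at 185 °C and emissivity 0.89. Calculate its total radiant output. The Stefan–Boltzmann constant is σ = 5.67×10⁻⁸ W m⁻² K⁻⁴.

A = 1.00 × 1.22 = 1.22 m².
185 °C = 458 K.
Stefan–Boltzmann: P = εσAT⁴ = 0.89 × 5.67×10⁻⁸ × 1.22 × (458)⁴ = 0.89 × 5.67×10⁻⁸ × 1.22 × 4.40×10^10.
P = 2710 W.

P ≈ 2710 W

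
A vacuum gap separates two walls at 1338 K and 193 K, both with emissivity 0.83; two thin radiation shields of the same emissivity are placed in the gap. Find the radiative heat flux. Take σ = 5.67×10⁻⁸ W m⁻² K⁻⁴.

q ≈ 43000 W/m²

Each of the 3 gaps contributes resistance (2/ε − 1) = 2/0.83 − 1 = 1.410; total = 4.229.
q = σ(T₁⁴ − T₂⁴) / 4.229 = 5.67×10⁻⁸ × 3.20×10^12 / 4.229 = 43000 W/m².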